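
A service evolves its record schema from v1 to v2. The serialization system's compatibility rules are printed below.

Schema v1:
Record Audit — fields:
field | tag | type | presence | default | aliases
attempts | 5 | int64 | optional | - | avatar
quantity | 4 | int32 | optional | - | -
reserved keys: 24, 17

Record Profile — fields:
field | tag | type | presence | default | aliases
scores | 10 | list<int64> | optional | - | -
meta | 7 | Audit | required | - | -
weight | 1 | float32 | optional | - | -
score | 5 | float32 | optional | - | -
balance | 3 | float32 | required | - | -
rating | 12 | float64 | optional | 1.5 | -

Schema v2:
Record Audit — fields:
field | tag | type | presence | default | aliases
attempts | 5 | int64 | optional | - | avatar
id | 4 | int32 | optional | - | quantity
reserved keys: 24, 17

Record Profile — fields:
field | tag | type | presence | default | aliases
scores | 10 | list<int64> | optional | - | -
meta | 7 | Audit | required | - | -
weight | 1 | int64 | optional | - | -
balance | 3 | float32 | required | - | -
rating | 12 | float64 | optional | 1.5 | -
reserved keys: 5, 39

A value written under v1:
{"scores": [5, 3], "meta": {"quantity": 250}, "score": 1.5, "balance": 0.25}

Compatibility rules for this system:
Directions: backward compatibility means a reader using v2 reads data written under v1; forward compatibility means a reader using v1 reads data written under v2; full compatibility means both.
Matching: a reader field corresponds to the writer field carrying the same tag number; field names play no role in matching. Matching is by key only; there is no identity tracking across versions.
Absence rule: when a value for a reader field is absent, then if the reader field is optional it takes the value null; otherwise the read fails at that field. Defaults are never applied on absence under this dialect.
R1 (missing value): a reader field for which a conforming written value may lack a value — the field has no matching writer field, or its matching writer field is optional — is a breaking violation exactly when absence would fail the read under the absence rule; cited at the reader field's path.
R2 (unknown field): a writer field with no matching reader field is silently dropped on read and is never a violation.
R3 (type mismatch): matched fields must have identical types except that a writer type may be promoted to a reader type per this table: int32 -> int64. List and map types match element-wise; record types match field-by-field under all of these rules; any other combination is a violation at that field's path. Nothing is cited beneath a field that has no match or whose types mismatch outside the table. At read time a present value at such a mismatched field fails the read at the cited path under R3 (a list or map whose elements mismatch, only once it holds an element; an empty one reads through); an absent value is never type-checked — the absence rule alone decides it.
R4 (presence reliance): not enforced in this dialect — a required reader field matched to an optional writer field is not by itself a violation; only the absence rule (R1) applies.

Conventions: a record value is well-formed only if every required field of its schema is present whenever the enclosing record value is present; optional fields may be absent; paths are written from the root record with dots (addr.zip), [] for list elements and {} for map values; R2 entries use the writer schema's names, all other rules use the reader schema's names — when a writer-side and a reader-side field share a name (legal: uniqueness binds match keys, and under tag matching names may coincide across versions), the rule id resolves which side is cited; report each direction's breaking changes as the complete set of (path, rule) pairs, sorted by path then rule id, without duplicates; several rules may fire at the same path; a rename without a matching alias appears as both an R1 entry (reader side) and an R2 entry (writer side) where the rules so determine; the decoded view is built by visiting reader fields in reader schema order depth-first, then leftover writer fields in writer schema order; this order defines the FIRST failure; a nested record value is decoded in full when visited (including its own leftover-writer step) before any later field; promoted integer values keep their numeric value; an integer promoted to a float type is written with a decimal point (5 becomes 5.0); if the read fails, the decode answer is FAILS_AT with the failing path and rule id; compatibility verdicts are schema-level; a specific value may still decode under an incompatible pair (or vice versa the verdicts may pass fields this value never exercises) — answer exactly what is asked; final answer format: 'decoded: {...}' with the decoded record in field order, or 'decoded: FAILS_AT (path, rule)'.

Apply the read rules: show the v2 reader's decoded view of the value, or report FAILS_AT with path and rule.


decoded: {"scores": [5, 3], "meta": {"attempts": null, "id": 250}, "weight": null, "balance": 0.25, "rating": null}

in Profile below, arrows point writer -> reader
decode (reader v2):
  scores := [5, 3]
  meta.attempts := null (absent, optional -> null)
  meta.id := 250 (from writer quantity)
  weight := null (absent, optional -> null)
  balance := 0.25
  rating := null (absent, optional -> null)
  writer score: unknown -> dropped
  => decoded: {"scores": [5, 3], "meta": {"attempts": null, "id": 250}, "weight": null, "balance": 0.25, "rating": null}
checking off the Profile differences that do not matter here:
  field weight in record Profile: type float32 changed to int64 -> shifts the Profile verdicts, not this decode


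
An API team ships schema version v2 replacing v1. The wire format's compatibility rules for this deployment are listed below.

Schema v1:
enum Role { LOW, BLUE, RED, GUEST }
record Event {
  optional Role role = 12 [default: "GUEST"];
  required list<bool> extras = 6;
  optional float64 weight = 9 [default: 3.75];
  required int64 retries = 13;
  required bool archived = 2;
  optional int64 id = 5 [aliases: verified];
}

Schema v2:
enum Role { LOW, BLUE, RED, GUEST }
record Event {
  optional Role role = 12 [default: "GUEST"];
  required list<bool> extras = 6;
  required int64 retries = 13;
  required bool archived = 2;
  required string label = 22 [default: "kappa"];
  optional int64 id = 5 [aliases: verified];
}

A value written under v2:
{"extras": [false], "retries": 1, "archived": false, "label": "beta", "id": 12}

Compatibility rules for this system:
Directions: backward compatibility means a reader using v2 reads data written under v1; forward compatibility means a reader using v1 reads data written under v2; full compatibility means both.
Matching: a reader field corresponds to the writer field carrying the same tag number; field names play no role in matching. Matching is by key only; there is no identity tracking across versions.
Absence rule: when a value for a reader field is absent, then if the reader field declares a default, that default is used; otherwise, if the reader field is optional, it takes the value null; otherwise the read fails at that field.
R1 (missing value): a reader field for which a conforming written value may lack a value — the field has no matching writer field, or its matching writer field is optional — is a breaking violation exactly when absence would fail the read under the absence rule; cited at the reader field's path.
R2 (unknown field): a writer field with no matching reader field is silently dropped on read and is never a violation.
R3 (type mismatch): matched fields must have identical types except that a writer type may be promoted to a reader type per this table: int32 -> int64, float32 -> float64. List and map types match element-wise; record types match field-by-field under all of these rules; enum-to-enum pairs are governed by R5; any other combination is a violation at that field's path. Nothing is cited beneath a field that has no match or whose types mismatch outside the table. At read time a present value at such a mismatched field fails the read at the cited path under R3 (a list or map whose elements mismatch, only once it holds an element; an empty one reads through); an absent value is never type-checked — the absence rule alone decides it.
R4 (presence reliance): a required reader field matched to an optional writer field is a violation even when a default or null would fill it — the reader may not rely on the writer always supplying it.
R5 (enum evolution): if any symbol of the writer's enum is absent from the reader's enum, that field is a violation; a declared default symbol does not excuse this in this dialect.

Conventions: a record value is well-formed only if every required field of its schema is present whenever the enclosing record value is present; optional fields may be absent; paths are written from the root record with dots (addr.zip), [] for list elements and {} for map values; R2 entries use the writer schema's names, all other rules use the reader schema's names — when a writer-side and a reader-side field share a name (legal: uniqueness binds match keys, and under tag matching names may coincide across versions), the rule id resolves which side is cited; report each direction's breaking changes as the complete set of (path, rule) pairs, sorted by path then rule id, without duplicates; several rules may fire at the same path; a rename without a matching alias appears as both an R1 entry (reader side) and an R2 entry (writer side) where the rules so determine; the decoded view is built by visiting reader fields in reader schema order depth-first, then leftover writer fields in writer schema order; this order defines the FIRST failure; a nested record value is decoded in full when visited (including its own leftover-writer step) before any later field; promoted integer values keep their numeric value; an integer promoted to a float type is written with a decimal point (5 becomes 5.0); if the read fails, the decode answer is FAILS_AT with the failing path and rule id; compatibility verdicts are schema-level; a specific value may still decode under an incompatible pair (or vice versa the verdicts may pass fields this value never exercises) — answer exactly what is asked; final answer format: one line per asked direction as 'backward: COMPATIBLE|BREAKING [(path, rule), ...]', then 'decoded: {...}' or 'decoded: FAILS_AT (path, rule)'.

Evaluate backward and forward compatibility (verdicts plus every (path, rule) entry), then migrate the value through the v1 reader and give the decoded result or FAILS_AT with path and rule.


each type pair in Event: writer, then reader
backward analysis of Event with v2 as reader and v1 as writer:
  role: paired with writer role (Role -> Role; writer optional)
  extras: paired with writer extras (list<bool> -> list<bool>; writer required)
  retries: paired with writer retries (int64 -> int64; writer required)
  archived: paired with writer archived (bool -> bool; writer required)
  label has no writer counterpart
  id: paired with writer id (int64 -> int64; writer optional)
  writer field weight has no reader counterpart
  => backward verdict for Event: COMPATIBLE, no violations
forward analysis of Event with v1 as reader and v2 as writer:
  role: paired with writer role (Role -> Role; writer optional)
  extras: paired with writer extras (list<bool> -> list<bool>; writer required)
  weight has no writer counterpart
  retries: paired with writer retries (int64 -> int64; writer required)
  archived: paired with writer archived (bool -> bool; writer required)
  id: paired with writer id (int64 -> int64; writer optional)
  writer field label has no reader counterpart
  => forward verdict for Event: COMPATIBLE, no violations
decode (reader v1):
  role := "GUEST" (absent -> default)
  extras := [false]
  weight := 3.75 (absent -> default)
  retries := 1
  archived := false
  id := 12
  writer label: unknown -> dropped
  => decoded: {"role": "GUEST", "extras": [false], "weight": 3.75, "retries": 1, "archived": false, "id": 12}

backward: COMPATIBLE []; forward: COMPATIBLE []; decoded: {"role": "GUEST", "extras": [false], "weight": 3.75, "retries": 1, "archived": false, "id": 12}


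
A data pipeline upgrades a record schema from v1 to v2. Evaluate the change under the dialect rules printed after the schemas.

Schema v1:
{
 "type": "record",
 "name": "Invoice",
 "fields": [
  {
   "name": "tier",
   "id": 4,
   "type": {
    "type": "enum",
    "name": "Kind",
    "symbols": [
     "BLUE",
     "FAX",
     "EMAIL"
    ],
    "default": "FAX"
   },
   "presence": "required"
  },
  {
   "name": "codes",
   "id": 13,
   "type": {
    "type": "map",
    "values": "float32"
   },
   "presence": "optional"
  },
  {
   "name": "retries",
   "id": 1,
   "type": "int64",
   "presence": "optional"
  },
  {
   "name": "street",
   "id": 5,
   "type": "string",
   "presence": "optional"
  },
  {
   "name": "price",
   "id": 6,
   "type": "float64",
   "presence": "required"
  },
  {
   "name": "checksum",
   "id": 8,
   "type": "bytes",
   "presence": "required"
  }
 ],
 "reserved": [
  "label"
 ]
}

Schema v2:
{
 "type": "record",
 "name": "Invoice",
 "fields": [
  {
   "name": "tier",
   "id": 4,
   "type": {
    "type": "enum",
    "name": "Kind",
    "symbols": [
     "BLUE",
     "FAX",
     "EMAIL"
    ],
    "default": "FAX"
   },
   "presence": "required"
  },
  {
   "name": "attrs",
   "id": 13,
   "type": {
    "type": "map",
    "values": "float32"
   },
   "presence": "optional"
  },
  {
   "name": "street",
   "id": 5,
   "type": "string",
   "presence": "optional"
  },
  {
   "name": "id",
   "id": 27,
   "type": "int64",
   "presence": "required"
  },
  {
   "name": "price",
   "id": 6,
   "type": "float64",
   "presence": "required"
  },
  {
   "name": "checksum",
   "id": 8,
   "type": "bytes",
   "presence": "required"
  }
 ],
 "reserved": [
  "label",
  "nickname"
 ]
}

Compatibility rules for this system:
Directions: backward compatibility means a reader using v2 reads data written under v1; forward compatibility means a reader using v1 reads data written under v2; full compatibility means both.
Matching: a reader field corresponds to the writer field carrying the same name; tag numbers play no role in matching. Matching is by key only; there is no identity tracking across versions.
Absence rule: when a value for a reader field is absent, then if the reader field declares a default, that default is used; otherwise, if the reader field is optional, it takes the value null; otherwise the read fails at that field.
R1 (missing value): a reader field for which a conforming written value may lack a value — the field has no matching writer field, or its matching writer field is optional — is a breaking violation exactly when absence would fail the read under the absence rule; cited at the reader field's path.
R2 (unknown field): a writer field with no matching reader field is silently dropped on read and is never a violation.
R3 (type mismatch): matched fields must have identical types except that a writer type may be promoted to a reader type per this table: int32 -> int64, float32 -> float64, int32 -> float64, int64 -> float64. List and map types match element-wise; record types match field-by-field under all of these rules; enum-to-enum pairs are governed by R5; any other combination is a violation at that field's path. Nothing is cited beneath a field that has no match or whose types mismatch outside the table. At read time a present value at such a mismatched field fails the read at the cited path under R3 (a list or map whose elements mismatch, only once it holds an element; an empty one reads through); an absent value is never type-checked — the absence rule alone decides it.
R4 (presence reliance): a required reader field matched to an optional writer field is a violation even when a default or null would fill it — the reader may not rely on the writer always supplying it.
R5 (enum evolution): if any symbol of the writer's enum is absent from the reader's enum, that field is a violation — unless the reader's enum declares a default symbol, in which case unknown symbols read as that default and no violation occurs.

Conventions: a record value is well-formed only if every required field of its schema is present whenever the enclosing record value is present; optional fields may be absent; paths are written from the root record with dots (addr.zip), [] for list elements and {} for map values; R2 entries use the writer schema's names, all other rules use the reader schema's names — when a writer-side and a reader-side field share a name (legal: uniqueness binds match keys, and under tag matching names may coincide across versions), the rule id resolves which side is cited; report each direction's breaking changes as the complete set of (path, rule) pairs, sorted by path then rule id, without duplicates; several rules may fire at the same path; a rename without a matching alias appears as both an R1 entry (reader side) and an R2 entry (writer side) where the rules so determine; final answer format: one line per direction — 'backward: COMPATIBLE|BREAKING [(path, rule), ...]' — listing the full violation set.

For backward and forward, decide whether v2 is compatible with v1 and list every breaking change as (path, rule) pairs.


backward: BREAKING [(id, R1)]; forward: COMPATIBLE []

arrows below run writer -> reader for Invoice
backward on Invoice — v2 reading data written by v1:
  tier <- tier (Kind -> Kind, writer required)
  no writer field matches reader attrs
  street <- street (string -> string, writer optional)
  no writer field matches reader id
  price <- price (float64 -> float64, writer required)
  checksum <- checksum (bytes -> bytes, writer required)
  leftover writer field: codes
  leftover writer field: retries
  R1 fires at id
  backward on Invoice therefore BREAKING (1)
forward on Invoice — v1 reading data written by v2:
  tier <- tier (Kind -> Kind, writer required)
  no writer field matches reader codes
  no writer field matches reader retries
  street <- street (string -> string, writer optional)
  price <- price (float64 -> float64, writer required)
  checksum <- checksum (bytes -> bytes, writer required)
  leftover writer field: attrs
  leftover writer field: id
  => no violations; forward on Invoice: COMPATIBLE


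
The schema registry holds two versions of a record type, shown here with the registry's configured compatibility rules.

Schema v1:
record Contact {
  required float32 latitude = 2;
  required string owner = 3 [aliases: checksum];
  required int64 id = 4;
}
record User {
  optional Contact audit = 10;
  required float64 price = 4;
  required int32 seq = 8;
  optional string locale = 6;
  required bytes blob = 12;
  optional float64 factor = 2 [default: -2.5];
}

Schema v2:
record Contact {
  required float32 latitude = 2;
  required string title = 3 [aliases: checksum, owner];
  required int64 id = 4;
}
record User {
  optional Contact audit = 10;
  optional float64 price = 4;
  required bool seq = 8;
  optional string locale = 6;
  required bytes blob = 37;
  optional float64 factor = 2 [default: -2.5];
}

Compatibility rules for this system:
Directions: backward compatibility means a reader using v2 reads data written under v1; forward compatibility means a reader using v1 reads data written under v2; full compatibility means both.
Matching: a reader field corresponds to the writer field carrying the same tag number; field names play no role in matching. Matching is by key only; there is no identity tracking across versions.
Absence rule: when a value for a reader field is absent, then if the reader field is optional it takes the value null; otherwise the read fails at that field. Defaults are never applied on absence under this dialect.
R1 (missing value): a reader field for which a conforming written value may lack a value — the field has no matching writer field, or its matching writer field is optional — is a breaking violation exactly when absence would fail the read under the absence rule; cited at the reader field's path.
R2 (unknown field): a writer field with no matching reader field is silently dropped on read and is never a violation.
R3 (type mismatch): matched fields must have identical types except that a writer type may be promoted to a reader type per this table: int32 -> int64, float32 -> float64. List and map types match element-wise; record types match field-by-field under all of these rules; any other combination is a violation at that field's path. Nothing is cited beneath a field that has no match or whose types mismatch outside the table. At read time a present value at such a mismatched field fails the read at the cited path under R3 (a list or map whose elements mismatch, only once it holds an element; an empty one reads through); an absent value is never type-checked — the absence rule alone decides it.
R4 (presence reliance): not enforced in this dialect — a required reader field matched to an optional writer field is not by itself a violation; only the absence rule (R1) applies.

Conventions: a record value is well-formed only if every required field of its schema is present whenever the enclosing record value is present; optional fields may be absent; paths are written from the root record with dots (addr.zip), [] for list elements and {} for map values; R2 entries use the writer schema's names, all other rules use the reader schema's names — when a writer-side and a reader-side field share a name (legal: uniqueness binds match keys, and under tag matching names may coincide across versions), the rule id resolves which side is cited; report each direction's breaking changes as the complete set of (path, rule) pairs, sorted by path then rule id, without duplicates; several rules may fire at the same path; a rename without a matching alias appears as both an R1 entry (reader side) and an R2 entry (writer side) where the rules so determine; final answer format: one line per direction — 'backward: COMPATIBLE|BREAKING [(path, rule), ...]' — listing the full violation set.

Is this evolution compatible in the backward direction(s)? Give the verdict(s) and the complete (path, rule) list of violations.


backward: BREAKING [(blob, R1), (seq, R3)]

arrows below run writer -> reader for User
backward pass over User, reader schema v2, writer schema v1:
  audit: Contact -> Contact, writer optional; from audit
  price: float64 -> float64, writer required; from price
  seq: int32 -> bool, writer required; from seq
  locale: string -> string, writer optional; from locale
  blob: no writer-side match
  factor: float64 -> float64, writer optional; from factor
  writer blob: unknown to reader
  audit.latitude: float32 -> float32, writer required; from audit.latitude
  audit.title: string -> string, writer required; from audit.owner
  audit.id: int64 -> int64, writer required; from audit.id
  breaking: (blob, R1)
  breaking: (seq, R3)
  backward on User therefore BREAKING (2)
the rest of the User diff is inert for this question:
  renamed field owner to title in record Contact (alias owner declared on the renamed field) -> no rule fires on it in User's dialect; the asked verdict holds
  field price in record User: required changed to optional -> affects forward compatibility only, which is not asked


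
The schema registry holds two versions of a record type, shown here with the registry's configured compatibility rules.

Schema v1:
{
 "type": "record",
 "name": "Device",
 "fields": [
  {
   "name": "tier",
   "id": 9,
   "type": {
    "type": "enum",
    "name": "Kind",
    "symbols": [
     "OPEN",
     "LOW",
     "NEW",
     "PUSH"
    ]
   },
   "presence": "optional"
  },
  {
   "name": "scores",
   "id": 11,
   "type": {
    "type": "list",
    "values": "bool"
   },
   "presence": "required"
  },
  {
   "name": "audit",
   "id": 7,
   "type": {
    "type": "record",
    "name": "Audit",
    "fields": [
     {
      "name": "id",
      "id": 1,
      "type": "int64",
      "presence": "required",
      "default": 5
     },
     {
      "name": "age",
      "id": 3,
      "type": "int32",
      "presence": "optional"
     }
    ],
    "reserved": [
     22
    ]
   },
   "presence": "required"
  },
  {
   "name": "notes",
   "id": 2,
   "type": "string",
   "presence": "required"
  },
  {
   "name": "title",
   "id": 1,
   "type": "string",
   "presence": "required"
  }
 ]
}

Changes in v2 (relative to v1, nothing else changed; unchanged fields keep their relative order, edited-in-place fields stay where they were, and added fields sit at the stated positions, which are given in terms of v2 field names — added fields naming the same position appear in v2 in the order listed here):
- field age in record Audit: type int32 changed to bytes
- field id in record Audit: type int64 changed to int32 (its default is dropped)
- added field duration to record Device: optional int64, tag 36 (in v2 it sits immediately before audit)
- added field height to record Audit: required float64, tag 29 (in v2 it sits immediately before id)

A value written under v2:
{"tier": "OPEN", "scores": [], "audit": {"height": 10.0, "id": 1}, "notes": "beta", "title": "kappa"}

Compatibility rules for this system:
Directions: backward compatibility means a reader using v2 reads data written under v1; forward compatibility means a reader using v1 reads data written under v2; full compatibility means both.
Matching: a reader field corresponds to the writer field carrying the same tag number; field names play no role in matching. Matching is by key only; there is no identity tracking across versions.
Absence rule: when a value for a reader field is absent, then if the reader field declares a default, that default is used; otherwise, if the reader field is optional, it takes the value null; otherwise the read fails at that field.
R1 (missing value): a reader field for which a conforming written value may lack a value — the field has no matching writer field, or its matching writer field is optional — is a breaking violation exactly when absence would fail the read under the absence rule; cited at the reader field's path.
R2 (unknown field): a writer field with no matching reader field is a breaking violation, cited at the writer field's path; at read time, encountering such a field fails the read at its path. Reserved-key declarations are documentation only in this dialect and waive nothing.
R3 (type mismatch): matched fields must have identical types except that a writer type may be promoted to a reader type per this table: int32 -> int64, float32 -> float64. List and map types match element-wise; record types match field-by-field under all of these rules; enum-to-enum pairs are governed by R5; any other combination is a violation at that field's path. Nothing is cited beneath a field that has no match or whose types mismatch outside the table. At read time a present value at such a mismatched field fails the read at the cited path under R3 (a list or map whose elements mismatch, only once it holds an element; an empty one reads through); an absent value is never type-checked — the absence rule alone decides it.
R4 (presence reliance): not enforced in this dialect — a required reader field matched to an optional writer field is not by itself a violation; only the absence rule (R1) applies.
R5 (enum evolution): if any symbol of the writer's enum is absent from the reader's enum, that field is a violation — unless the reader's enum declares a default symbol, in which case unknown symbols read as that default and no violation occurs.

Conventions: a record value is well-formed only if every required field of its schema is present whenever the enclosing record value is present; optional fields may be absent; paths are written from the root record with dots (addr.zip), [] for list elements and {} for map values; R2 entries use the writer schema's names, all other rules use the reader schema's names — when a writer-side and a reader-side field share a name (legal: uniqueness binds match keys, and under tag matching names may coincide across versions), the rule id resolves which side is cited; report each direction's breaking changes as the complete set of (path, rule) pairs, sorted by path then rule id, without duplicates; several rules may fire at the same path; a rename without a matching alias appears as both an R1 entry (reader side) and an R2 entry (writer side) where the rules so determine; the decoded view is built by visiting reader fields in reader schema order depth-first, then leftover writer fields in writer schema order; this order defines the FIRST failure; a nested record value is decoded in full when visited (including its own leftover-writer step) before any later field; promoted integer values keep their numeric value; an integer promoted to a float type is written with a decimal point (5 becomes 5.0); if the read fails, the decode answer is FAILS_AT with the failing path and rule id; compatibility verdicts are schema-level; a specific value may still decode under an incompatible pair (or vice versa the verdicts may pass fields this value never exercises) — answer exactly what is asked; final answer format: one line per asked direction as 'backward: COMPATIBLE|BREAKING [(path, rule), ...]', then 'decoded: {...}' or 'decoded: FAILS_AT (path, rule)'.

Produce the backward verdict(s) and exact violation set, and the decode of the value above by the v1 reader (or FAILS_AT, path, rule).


backward: BREAKING [(audit.age, R3), (audit.height, R1), (audit.id, R3)]; decoded: FAILS_AT (audit.height, R2)

in Device below, arrows point writer -> reader
checking backward for Device: reader v2 against writer v1:
  Kind -> Kind, writer optional: tier aligns to tier
  list<bool> -> list<bool>, writer required: scores aligns to scores
  duration has no writer counterpart
  Audit -> Audit, writer required: audit aligns to audit
  string -> string, writer required: notes aligns to notes
  string -> string, writer required: title aligns to title
  audit.height has no writer counterpart
  int64 -> int32, writer required: audit.id aligns to audit.id
  int32 -> bytes, writer optional: audit.age aligns to audit.age
  rule R3 violated at audit.age
  rule R1 violated at audit.height
  rule R3 violated at audit.id
  backward on Device therefore BREAKING (3)
decoding the Device value with the v1 reader:
  tier := "OPEN"
  scores := []
  audit.id := 1 (int32 -> int64)
  audit.age := null (not supplied -> null)
  read fails at audit.height under R2 (unknown field)
  => FAILS_AT (audit.height, R2)
ruling out the remaining Device differences:
  added field duration to record Device: optional int64, tag 36 (in v2 it sits immediately before audit) -> matters only for Device's forward compatibility — outside the asked direction


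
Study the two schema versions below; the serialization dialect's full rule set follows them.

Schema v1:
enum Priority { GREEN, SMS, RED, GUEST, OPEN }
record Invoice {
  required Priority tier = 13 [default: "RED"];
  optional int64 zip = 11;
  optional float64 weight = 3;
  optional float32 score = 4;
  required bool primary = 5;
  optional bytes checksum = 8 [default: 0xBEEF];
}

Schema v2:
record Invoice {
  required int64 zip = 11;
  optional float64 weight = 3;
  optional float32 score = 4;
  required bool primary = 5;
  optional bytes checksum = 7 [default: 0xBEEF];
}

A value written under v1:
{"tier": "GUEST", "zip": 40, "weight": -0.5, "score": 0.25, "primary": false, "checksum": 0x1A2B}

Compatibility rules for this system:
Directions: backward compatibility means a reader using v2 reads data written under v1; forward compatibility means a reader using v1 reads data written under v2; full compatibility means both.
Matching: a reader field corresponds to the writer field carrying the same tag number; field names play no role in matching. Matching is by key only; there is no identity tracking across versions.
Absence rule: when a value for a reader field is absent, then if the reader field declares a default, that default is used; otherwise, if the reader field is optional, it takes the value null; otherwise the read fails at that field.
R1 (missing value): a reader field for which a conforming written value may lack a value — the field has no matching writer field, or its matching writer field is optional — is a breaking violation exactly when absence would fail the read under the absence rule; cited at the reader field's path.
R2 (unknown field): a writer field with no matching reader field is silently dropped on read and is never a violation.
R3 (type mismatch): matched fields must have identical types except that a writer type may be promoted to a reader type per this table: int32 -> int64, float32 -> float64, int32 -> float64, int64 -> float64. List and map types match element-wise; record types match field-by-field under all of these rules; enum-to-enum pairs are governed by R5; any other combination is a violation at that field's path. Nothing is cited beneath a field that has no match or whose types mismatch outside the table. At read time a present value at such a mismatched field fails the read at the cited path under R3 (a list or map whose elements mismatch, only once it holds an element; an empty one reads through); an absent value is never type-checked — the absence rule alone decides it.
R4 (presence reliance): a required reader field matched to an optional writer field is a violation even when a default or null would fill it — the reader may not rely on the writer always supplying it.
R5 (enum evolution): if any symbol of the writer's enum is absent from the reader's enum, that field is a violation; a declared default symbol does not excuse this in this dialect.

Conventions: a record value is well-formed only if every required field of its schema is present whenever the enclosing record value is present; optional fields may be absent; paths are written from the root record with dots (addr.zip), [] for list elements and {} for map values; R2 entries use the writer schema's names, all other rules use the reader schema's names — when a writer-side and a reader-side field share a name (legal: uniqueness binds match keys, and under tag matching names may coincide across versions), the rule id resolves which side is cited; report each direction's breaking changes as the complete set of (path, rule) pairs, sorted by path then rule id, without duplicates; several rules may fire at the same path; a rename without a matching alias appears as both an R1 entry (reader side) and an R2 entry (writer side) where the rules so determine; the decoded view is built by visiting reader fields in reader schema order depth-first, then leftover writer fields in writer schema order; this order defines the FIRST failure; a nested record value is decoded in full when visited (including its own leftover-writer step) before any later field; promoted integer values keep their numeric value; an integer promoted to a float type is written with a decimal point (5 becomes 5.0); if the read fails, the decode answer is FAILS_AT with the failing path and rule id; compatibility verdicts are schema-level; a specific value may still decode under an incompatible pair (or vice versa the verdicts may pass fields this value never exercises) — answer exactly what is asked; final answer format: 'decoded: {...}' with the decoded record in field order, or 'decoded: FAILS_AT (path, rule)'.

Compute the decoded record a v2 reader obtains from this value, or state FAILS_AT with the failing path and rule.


decoded: {"zip": 40, "weight": -0.5, "score": 0.25, "primary": false, "checksum": 0xBEEF}

arrows below run writer -> reader for Invoice
decode walk for Invoice under reader schema v2:
  zip := 40
  weight := -0.5
  score := 0.25
  primary := false
  checksum := 0xBEEF (missing; default applied)
  writer tier: no reader field; dropped
  writer checksum: no reader field; dropped
  => decoded: {"zip": 40, "weight": -0.5, "score": 0.25, "primary": false, "checksum": 0xBEEF}
the rest of the Invoice diff is inert for this question:
  field zip in record Invoice: optional changed to required -> schema-level compatibility only; this Invoice value's decode is unchanged


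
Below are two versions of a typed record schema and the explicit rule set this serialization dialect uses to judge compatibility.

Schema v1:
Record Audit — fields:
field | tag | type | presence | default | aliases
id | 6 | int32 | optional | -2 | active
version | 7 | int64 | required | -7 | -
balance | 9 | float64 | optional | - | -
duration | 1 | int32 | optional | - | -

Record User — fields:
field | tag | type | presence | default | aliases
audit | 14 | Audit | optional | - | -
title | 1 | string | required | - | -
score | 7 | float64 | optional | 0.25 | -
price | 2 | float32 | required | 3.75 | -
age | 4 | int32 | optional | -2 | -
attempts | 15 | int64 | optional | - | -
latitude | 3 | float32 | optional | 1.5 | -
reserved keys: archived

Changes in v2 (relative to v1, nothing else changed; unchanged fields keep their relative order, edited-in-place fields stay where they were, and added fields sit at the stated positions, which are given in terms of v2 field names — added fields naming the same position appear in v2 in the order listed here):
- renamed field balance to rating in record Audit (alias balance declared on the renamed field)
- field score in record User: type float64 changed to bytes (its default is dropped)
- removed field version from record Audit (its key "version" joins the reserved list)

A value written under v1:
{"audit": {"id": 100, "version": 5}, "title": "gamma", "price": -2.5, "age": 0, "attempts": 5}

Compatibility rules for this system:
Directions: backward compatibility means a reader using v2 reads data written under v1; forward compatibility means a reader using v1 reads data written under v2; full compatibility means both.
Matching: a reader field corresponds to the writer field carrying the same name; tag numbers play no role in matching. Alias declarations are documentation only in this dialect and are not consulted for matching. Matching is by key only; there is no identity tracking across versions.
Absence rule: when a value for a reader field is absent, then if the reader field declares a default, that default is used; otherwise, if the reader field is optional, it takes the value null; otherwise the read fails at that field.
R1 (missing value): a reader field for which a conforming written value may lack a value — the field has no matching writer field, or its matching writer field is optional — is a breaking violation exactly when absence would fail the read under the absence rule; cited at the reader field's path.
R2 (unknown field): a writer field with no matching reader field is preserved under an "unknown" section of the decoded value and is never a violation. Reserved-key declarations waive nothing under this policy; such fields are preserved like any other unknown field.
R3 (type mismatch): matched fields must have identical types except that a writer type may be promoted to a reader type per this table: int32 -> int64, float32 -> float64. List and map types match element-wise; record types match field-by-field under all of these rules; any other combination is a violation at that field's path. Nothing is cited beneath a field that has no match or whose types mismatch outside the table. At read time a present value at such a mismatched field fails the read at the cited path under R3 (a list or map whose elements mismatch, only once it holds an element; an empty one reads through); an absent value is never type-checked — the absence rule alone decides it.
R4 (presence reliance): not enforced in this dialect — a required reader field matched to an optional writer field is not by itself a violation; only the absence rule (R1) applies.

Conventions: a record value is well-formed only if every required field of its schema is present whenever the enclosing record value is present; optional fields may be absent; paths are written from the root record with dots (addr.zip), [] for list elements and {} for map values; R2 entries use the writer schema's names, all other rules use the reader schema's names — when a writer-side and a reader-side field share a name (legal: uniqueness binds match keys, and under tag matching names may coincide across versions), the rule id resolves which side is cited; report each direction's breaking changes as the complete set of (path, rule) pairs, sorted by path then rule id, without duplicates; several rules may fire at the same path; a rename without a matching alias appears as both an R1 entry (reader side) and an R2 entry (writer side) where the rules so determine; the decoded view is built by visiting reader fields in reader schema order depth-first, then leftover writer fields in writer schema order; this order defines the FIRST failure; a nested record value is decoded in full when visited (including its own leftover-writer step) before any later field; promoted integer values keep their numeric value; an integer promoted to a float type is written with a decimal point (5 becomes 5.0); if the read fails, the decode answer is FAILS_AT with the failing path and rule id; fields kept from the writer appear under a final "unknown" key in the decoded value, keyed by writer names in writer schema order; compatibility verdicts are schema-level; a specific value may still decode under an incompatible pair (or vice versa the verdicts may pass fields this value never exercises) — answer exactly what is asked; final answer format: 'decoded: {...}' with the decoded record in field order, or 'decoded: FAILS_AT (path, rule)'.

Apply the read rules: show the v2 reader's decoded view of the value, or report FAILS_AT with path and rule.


decoded: {"audit": {"id": 100, "rating": null, "duration": null, "unknown": {"version": 5}}, "title": "gamma", "score": null, "price": -2.5, "age": 0, "attempts": 5, "latitude": 1.5}

in User below, arrows point writer -> reader
decode (reader v2):
  audit.id := 100
  audit.rating := null (absent, optional -> null)
  audit.duration := null (absent, optional -> null)
  writer audit.version: kept under "unknown"
  title := "gamma"
  score := null (absent, optional -> null)
  price := -2.5
  age := 0
  attempts := 5
  latitude := 1.5 (absent -> default)
  => decoded: {"audit": {"id": 100, "rating": null, "duration": null, "unknown": {"version": 5}}, "title": "gamma", "score": null, "price": -2.5, "age": 0, "attempts": 5, "latitude": 1.5}
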